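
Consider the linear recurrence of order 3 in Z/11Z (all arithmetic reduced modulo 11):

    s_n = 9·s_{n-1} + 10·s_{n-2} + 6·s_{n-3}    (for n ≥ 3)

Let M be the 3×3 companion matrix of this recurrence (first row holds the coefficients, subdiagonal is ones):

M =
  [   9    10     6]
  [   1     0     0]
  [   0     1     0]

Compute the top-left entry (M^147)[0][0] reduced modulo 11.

(M^147)[0][0] is the top entry after applying M 147 times to the unit state (1, 0, 0). Equivalently it is h_{149} for the auxiliary sequence (h_n) obeying the same recurrence with h_2 = 1 and h_i = 0 for 0 ≤ i < 2:
h_3 = 9·1 + 10·0 + 6·0 = 9
h_4 = 9·9 + 10·1 + 6·0 = 3
h_5 = 9·3 + 10·9 + 6·1 = 2
h_6 = 9·2 + 10·3 + 6·9 = 3
h_7 = 9·3 + 10·2 + 6·3 = 10
h_8 = 9·10 + 10·3 + 6·2 = 0
h_9 = 9·0 + 10·10 + 6·3 = 8
h_10 = 9·8 + 10·0 + 6·10 = 0
h_11 = 9·0 + 10·8 + 6·0 = 3
h_12 = 9·3 + 10·0 + 6·8 = 9
h_13 = 9·9 + 10·3 + 6·0 = 1
h_14 = 9·1 + 10·9 + 6·3 = 7
h_15 = 9·7 + 10·1 + 6·9 = 6
h_16 = 9·6 + 10·7 + 6·1 = 9
h_17 = 9·9 + 10·6 + 6·7 = 7
h_18 = 9·7 + 10·9 + 6·6 = 2
h_19 = 9·2 + 10·7 + 6·9 = 10
h_20 = 9·10 + 10·2 + 6·7 = 9
h_21 = 9·9 + 10·10 + 6·2 = 6
h_22 = 9·6 + 10·9 + 6·10 = 6
h_23 = 9·6 + 10·6 + 6·9 = 3
h_24 = 9·3 + 10·6 + 6·6 = 2
h_25 = 9·2 + 10·3 + 6·6 = 7
h_26 = 9·7 + 10·2 + 6·3 = 2
h_27 = 9·2 + 10·7 + 6·2 = 1
h_28 = 9·1 + 10·2 + 6·7 = 5
h_29 = 9·5 + 10·1 + 6·2 = 1
h_30 = 9·1 + 10·5 + 6·1 = 10
h_31 = 9·10 + 10·1 + 6·5 = 9
h_32 = 9·9 + 10·10 + 6·1 = 0
h_33 = 9·0 + 10·9 + 6·10 = 7
h_34 = 9·7 + 10·0 + 6·9 = 7
h_35 = 9·7 + 10·7 + 6·0 = 1
h_36 = 9·1 + 10·7 + 6·7 = 0
h_37 = 9·0 + 10·1 + 6·7 = 8
h_38 = 9·8 + 10·0 + 6·1 = 1
h_39 = 9·1 + 10·8 + 6·0 = 1
h_40 = 9·1 + 10·1 + 6·8 = 1
h_41 = 9·1 + 10·1 + 6·1 = 3
h_42 = 9·3 + 10·1 + 6·1 = 10
h_43 = 9·10 + 10·3 + 6·1 = 5
h_44 = 9·5 + 10·10 + 6·3 = 9
h_45 = 9·9 + 10·5 + 6·10 = 4
h_46 = 9·4 + 10·9 + 6·5 = 2
h_47 = 9·2 + 10·4 + 6·9 = 2
h_48 = 9·2 + 10·2 + 6·4 = 7
h_49 = 9·7 + 10·2 + 6·2 = 7
h_50 = 9·7 + 10·7 + 6·2 = 2
h_51 = 9·2 + 10·7 + 6·7 = 9
h_52 = 9·9 + 10·2 + 6·7 = 0
h_53 = 9·0 + 10·9 + 6·2 = 3
h_54 = 9·3 + 10·0 + 6·9 = 4
h_55 = 9·4 + 10·3 + 6·0 = 0
h_56 = 9·0 + 10·4 + 6·3 = 3
h_57 = 9·3 + 10·0 + 6·4 = 7
h_58 = 9·7 + 10·3 + 6·0 = 5
h_59 = 9·5 + 10·7 + 6·3 = 1
h_60 = 9·1 + 10·5 + 6·7 = 2
h_61 = 9·2 + 10·1 + 6·5 = 3
h_62 = 9·3 + 10·2 + 6·1 = 9
h_63 = 9·9 + 10·3 + 6·2 = 2
h_64 = 9·2 + 10·9 + 6·3 = 5
h_65 = 9·5 + 10·2 + 6·9 = 9
h_66 = 9·9 + 10·5 + 6·2 = 0
h_67 = 9·0 + 10·9 + 6·5 = 10
h_68 = 9·10 + 10·0 + 6·9 = 1
h_69 = 9·1 + 10·10 + 6·0 = 10
h_70 = 9·10 + 10·1 + 6·10 = 6
h_71 = 9·6 + 10·10 + 6·1 = 6
h_72 = 9·6 + 10·6 + 6·10 = 9
h_73 = 9·9 + 10·6 + 6·6 = 1
h_74 = 9·1 + 10·9 + 6·6 = 3
h_75 = 9·3 + 10·1 + 6·9 = 3
h_76 = 9·3 + 10·3 + 6·1 = 8
h_77 = 9·8 + 10·3 + 6·3 = 10
h_78 = 9·10 + 10·8 + 6·3 = 1
h_79 = 9·1 + 10·10 + 6·8 = 3
h_80 = 9·3 + 10·1 + 6·10 = 9
h_81 = 9·9 + 10·3 + 6·1 = 7
h_82 = 9·7 + 10·9 + 6·3 = 6
h_83 = 9·6 + 10·7 + 6·9 = 2
h_84 = 9·2 + 10·6 + 6·7 = 10
h_85 = 9·10 + 10·2 + 6·6 = 3
h_86 = 9·3 + 10·10 + 6·2 = 7
h_87 = 9·7 + 10·3 + 6·10 = 10
h_88 = 9·10 + 10·7 + 6·3 = 2
h_89 = 9·2 + 10·10 + 6·7 = 6
h_90 = 9·6 + 10·2 + 6·10 = 2
h_91 = 9·2 + 10·6 + 6·2 = 2
h_92 = 9·2 + 10·2 + 6·6 = 8
h_93 = 9·8 + 10·2 + 6·2 = 5
h_94 = 9·5 + 10·8 + 6·2 = 5
h_95 = 9·5 + 10·5 + 6·8 = 0
h_96 = 9·0 + 10·5 + 6·5 = 3
h_97 = 9·3 + 10·0 + 6·5 = 2
h_98 = 9·2 + 10·3 + 6·0 = 4
h_99 = 9·4 + 10·2 + 6·3 = 8
h_100 = 9·8 + 10·4 + 6·2 = 3
h_101 = 9·3 + 10·8 + 6·4 = 10
h_102 = 9·10 + 10·3 + 6·8 = 3
h_103 = 9·3 + 10·10 + 6·3 = 2
h_104 = 9·2 + 10·3 + 6·10 = 9
h_105 = 9·9 + 10·2 + 6·3 = 9
h_106 = 9·9 + 10·9 + 6·2 = 7
h_107 = 9·7 + 10·9 + 6·9 = 9
h_108 = 9·9 + 10·7 + 6·9 = 7
h_109 = 9·7 + 10·9 + 6·7 = 8
h_110 = 9·8 + 10·7 + 6·9 = 9
h_111 = 9·9 + 10·8 + 6·7 = 5
h_112 = 9·5 + 10·9 + 6·8 = 7
h_113 = 9·7 + 10·5 + 6·9 = 2
h_114 = 9·2 + 10·7 + 6·5 = 8
h_115 = 9·8 + 10·2 + 6·7 = 2
h_116 = 9·2 + 10·8 + 6·2 = 0
h_117 = 9·0 + 10·2 + 6·8 = 2
h_118 = 9·2 + 10·0 + 6·2 = 8
h_119 = 9·8 + 10·2 + 6·0 = 4
h_120 = 9·4 + 10·8 + 6·2 = 7
h_121 = 9·7 + 10·4 + 6·8 = 8
h_122 = 9·8 + 10·7 + 6·4 = 1
h_123 = 9·1 + 10·8 + 6·7 = 10
h_124 = 9·10 + 10·1 + 6·8 = 5
h_125 = 9·5 + 10·10 + 6·1 = 8
h_126 = 9·8 + 10·5 + 6·10 = 6
h_127 = 9·6 + 10·8 + 6·5 = 10
h_128 = 9·10 + 10·6 + 6·8 = 0
h_129 = 9·0 + 10·10 + 6·6 = 4
h_130 = 9·4 + 10·0 + 6·10 = 8
h_131 = 9·8 + 10·4 + 6·0 = 2
h_132 = 9·2 + 10·8 + 6·4 = 1
h_133 = 9·1 + 10·2 + 6·8 = 0
h_134 = 9·0 + 10·1 + 6·2 = 0
h_135 = 9·0 + 10·0 + 6·1 = 6
h_136 = 9·6 + 10·0 + 6·0 = 10
h_137 = 9·10 + 10·6 + 6·0 = 7
h_138 = 9·7 + 10·10 + 6·6 = 1
h_139 = 9·1 + 10·7 + 6·10 = 7
h_140 = 9·7 + 10·1 + 6·7 = 5
h_141 = 9·5 + 10·7 + 6·1 = 0
h_142 = 9·0 + 10·5 + 6·7 = 4
h_143 = 9·4 + 10·0 + 6·5 = 0
h_144 = 9·0 + 10·4 + 6·0 = 7
h_145 = 9·7 + 10·0 + 6·4 = 10
h_146 = 9·10 + 10·7 + 6·0 = 6
h_147 = 9·6 + 10·10 + 6·7 = 9
h_148 = 9·9 + 10·6 + 6·10 = 3
h_149 = 9·3 + 10·9 + 6·6 = 10

10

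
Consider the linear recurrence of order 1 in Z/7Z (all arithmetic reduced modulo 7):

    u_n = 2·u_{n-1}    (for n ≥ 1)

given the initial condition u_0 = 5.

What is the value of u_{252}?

u_1 = 2·5 = 3
u_2 = 2·3 = 6
u_3 = 2·6 = 5
(u_3) = (5) = (u_0), so the sequence has period 3.
252 ≡ 0 (mod 3), hence u_252 = u_0 = 5.

5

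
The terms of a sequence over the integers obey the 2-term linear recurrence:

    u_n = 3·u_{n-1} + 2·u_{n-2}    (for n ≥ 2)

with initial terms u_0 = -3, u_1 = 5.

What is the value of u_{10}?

u_2 = 3·5 + 2·-3 = 9
u_3 = 3·9 + 2·5 = 37
u_4 = 3·37 + 2·9 = 129
u_5 = 3·129 + 2·37 = 461
u_6 = 3·461 + 2·129 = 1641
u_7 = 3·1641 + 2·461 = 5845
u_8 = 3·5845 + 2·1641 = 20817
u_9 = 3·20817 + 2·5845 = 74141
u_10 = 3·74141 + 2·20817 = 264057

264057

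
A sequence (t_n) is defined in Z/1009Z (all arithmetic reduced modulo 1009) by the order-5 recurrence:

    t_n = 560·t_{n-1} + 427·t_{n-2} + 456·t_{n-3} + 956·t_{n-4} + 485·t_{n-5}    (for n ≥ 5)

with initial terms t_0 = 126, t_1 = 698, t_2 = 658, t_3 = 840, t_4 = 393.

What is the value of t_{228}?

t_5 = 560·393 + 427·840 + 456·658 + 956·698 + 485·126 = 878
t_6 = 560·878 + 427·393 + 456·840 + 956·658 + 485·698 = 181
t_7 = 560·181 + 427·878 + 456·393 + 956·840 + 485·658 = 795
t_8 = 560·795 + 427·181 + 456·878 + 956·393 + 485·840 = 753
t_9 = 560·753 + 427·795 + 456·181 + 956·878 + 485·393 = 950
t_10 = 560·950 + 427·753 + 456·795 + 956·181 + 485·878 = 735
Continuing the recurrence:
  t_11 = 513;  t_12 = 688;  t_13 = 159;  t_14 = 278;  t_15 = 865;  t_16 = 31
  t_17 = 257;  t_18 = 506;  t_19 = 801;  t_20 = 1004;  t_21 = 283;  t_22 = 911
  t_23 = 262;  t_24 = 119;  t_25 = 367;  t_26 = 637;  t_27 = 768;  t_28 = 365
  t_29 = 395;  t_30 = 730;  t_31 = 119;  t_32 = 478;  t_33 = 263;  t_34 = 558
  t_35 = 663;  t_36 = 60;  t_37 = 2;  t_38 = 242;  t_39 = 670;  t_40 = 711
  t_41 = 252;  t_42 = 802;  t_43 = 214;  t_44 = 769;  t_45 = 337;  t_46 = 189
  t_47 = 310;  t_48 = 814;  t_49 = 318;  t_50 = 129;  t_51 = 613;  t_52 = 783
  t_53 = 857;  t_54 = 112;  t_55 = 511;  t_56 = 843;  t_57 = 89;  t_58 = 139
  t_59 = 790;  t_60 = 851;  t_61 = 991;  t_62 = 657;  t_63 = 941;  t_64 = 195
  t_65 = 371;  t_66 = 540;  t_67 = 210;  t_68 = 820;  t_69 = 264;  t_70 = 413
  t_71 = 58;  t_72 = 149;  t_73 = 176;  t_74 = 154;  t_75 = 769;  t_76 = 568
  t_77 = 656;  t_78 = 506;  t_79 = 781;  t_80 = 872;  t_81 = 726;  t_82 = 665
  t_83 = 603;  t_84 = 803;  t_85 = 405;  t_86 = 155;  t_87 = 297;  t_88 = 132
  t_89 = 712;  t_90 = 787;  t_91 = 666;  t_92 = 290;  t_93 = 522;  t_94 = 329
  t_95 = 878;  t_96 = 332;  t_97 = 490;  t_98 = 887;  t_99 = 724;  t_100 = 236
  t_101 = 82;  t_102 = 526;  t_103 = 624;  t_104 = 597;  t_105 = 260;  t_106 = 745
  t_107 = 373;  t_108 = 382;  t_109 = 865;  t_110 = 153;  t_111 = 125;  t_112 = 274
  t_113 = 300;  t_114 = 700;  t_115 = 270;  t_116 = 360;  t_117 = 366;  t_118 = 944
  t_119 = 805;  t_120 = 556;  t_121 = 700;  t_122 = 953;  t_123 = 908;  t_124 = 339
  t_125 = 587;  t_126 = 18;  t_127 = 1005;  t_128 = 330;  t_129 = 715;  t_130 = 892
  t_131 = 652;  t_132 = 227;  t_133 = 97;  t_134 = 391;  t_135 = 160;  t_136 = 587
  t_137 = 224;  t_138 = 132;  t_139 = 887;  t_140 = 462;  t_141 = 835;  t_142 = 550
  t_143 = 270;  t_144 = 61;  t_145 = 899;  t_146 = 261;  t_147 = 62;  t_148 = 735
  t_149 = 222;  t_150 = 699;  t_151 = 269;  t_152 = 636;  t_153 = 360;  t_154 = 519
  t_155 = 693;  t_156 = 852;  t_157 = 492;  t_158 = 597;  t_159 = 669;  t_160 = 654
  t_161 = 588;  t_162 = 591;  t_163 = 232;  t_164 = 829;  t_165 = 854;  t_166 = 243
  t_167 = 823;  t_168 = 531;  t_169 = 438;  t_170 = 483;  t_171 = 984;  t_172 = 177
  t_173 = 172;  t_174 = 234;  t_175 = 132;  t_176 = 712;  t_177 = 829;  t_178 = 455
  t_179 = 679;  t_180 = 103;  t_181 = 844;  t_182 = 458;  t_183 = 964;  t_184 = 247
  t_185 = 206;  t_186 = 155;  t_187 = 346;  t_188 = 121;  t_189 = 540;  t_190 = 156
  t_191 = 119;  t_192 = 65;  t_193 = 740;  t_194 = 364;  t_195 = 296;  t_196 = 544
  t_197 = 65;  t_198 = 648;  t_199 = 423;  t_200 = 76;  t_201 = 116;  t_202 = 925
  t_203 = 75;  t_204 = 842;  t_205 = 534;  t_206 = 772;  t_207 = 665;  t_208 = 945
  t_209 = 476;  t_210 = 769;  t_211 = 468;  t_212 = 309;  t_213 = 323;  t_214 = 953
  t_215 = 316;  t_216 = 385;  t_217 = 665;  t_218 = 17;  t_219 = 338;  t_220 = 1000
  t_221 = 863;  t_222 = 675;  t_223 = 194;  t_224 = 286;  t_225 = 230;  t_226 = 731
t_227 = 560·731 + 427·230 + 456·286 + 956·194 + 485·675 = 565
t_228 = 560·565 + 427·731 + 456·230 + 956·286 + 485·194 = 104

104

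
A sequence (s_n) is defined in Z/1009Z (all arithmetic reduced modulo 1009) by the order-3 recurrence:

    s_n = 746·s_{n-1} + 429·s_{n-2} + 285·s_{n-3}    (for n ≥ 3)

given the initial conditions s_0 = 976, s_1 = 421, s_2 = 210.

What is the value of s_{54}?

323

s_3 = 746·210 + 429·421 + 285·976 = 948
s_4 = 746·948 + 429·210 + 285·421 = 102
s_5 = 746·102 + 429·948 + 285·210 = 801
s_6 = 746·801 + 429·102 + 285·948 = 357
s_7 = 746·357 + 429·801 + 285·102 = 324
s_8 = 746·324 + 429·357 + 285·801 = 589
s_9 = 746·589 + 429·324 + 285·357 = 69
s_10 = 746·69 + 429·589 + 285·324 = 967
s_11 = 746·967 + 429·69 + 285·589 = 658
s_12 = 746·658 + 429·967 + 285·69 = 123
s_13 = 746·123 + 429·658 + 285·967 = 848
s_14 = 746·848 + 429·123 + 285·658 = 120
s_15 = 746·120 + 429·848 + 285·123 = 11
s_16 = 746·11 + 429·120 + 285·848 = 684
s_17 = 746·684 + 429·11 + 285·120 = 287
s_18 = 746·287 + 429·684 + 285·11 = 119
s_19 = 746·119 + 429·287 + 285·684 = 210
s_20 = 746·210 + 429·119 + 285·287 = 932
s_21 = 746·932 + 429·210 + 285·119 = 978
s_22 = 746·978 + 429·932 + 285·210 = 664
s_23 = 746·664 + 429·978 + 285·932 = 1005
s_24 = 746·1005 + 429·664 + 285·978 = 607
s_25 = 746·607 + 429·1005 + 285·664 = 640
s_26 = 746·640 + 429·607 + 285·1005 = 133
s_27 = 746·133 + 429·640 + 285·607 = 904
s_28 = 746·904 + 429·133 + 285·640 = 696
s_29 = 746·696 + 429·904 + 285·133 = 513
s_30 = 746·513 + 429·696 + 285·904 = 552
s_31 = 746·552 + 429·513 + 285·696 = 831
s_32 = 746·831 + 429·552 + 285·513 = 1002
s_33 = 746·1002 + 429·831 + 285·552 = 61
s_34 = 746·61 + 429·1002 + 285·831 = 854
s_35 = 746·854 + 429·61 + 285·1002 = 363
s_36 = 746·363 + 429·854 + 285·61 = 717
s_37 = 746·717 + 429·363 + 285·854 = 674
s_38 = 746·674 + 429·717 + 285·363 = 707
s_39 = 746·707 + 429·674 + 285·717 = 814
s_40 = 746·814 + 429·707 + 285·674 = 809
s_41 = 746·809 + 429·814 + 285·707 = 928
s_42 = 746·928 + 429·809 + 285·814 = 1008
s_43 = 746·1008 + 429·928 + 285·809 = 333
s_44 = 746·333 + 429·1008 + 285·928 = 906
s_45 = 746·906 + 429·333 + 285·1008 = 149
s_46 = 746·149 + 429·906 + 285·333 = 432
s_47 = 746·432 + 429·149 + 285·906 = 661
s_48 = 746·661 + 429·432 + 285·149 = 473
s_49 = 746·473 + 429·661 + 285·432 = 779
s_50 = 746·779 + 429·473 + 285·661 = 769
s_51 = 746·769 + 429·779 + 285·473 = 373
s_52 = 746·373 + 429·769 + 285·779 = 776
s_53 = 746·776 + 429·373 + 285·769 = 537
s_54 = 746·537 + 429·776 + 285·373 = 323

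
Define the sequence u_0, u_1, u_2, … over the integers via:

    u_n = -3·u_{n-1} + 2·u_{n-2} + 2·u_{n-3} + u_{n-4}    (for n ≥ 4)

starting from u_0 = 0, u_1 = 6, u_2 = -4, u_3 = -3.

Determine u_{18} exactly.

u_4 = -3·-3 + 2·-4 + 2·6 + 1·0 = 13
u_5 = -3·13 + 2·-3 + 2·-4 + 1·6 = -47
u_6 = -3·-47 + 2·13 + 2·-3 + 1·-4 = 157
u_7 = -3·157 + 2·-47 + 2·13 + 1·-3 = -542
u_8 = -3·-542 + 2·157 + 2·-47 + 1·13 = 1859
u_9 = -3·1859 + 2·-542 + 2·157 + 1·-47 = -6394
u_10 = -3·-6394 + 2·1859 + 2·-542 + 1·157 = 21973
u_11 = -3·21973 + 2·-6394 + 2·1859 + 1·-542 = -75531
u_12 = -3·-75531 + 2·21973 + 2·-6394 + 1·1859 = 259610
u_13 = -3·259610 + 2·-75531 + 2·21973 + 1·-6394 = -892340
u_14 = -3·-892340 + 2·259610 + 2·-75531 + 1·21973 = 3067151
u_15 = -3·3067151 + 2·-892340 + 2·259610 + 1·-75531 = -10542444
u_16 = -3·-10542444 + 2·3067151 + 2·-892340 + 1·259610 = 36236564
u_17 = -3·36236564 + 2·-10542444 + 2·3067151 + 1·-892340 = -124552618
u_18 = -3·-124552618 + 2·36236564 + 2·-10542444 + 1·3067151 = 428113245

428113245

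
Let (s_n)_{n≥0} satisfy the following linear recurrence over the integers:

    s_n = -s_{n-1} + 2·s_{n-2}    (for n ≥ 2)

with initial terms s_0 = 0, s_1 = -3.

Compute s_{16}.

65535

s_2 = -1·-3 + 2·0 = 3
s_3 = -1·3 + 2·-3 = -9
s_4 = -1·-9 + 2·3 = 15
s_5 = -1·15 + 2·-9 = -33
s_6 = -1·-33 + 2·15 = 63
s_7 = -1·63 + 2·-33 = -129
s_8 = -1·-129 + 2·63 = 255
s_9 = -1·255 + 2·-129 = -513
s_10 = -1·-513 + 2·255 = 1023
s_11 = -1·1023 + 2·-513 = -2049
s_12 = -1·-2049 + 2·1023 = 4095
s_13 = -1·4095 + 2·-2049 = -8193
s_14 = -1·-8193 + 2·4095 = 16383
s_15 = -1·16383 + 2·-8193 = -32769
s_16 = -1·-32769 + 2·16383 = 65535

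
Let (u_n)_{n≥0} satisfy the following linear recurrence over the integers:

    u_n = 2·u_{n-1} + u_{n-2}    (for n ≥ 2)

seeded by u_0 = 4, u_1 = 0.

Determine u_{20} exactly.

26500436

u_2 = 2·0 + 1·4 = 4
u_3 = 2·4 + 1·0 = 8
u_4 = 2·8 + 1·4 = 20
u_5 = 2·20 + 1·8 = 48
u_6 = 2·48 + 1·20 = 116
u_7 = 2·116 + 1·48 = 280
u_8 = 2·280 + 1·116 = 676
u_9 = 2·676 + 1·280 = 1632
u_10 = 2·1632 + 1·676 = 3940
u_11 = 2·3940 + 1·1632 = 9512
u_12 = 2·9512 + 1·3940 = 22964
u_13 = 2·22964 + 1·9512 = 55440
u_14 = 2·55440 + 1·22964 = 133844
u_15 = 2·133844 + 1·55440 = 323128
u_16 = 2·323128 + 1·133844 = 780100
u_17 = 2·780100 + 1·323128 = 1883328
u_18 = 2·1883328 + 1·780100 = 4546756
u_19 = 2·4546756 + 1·1883328 = 10976840
u_20 = 2·10976840 + 1·4546756 = 26500436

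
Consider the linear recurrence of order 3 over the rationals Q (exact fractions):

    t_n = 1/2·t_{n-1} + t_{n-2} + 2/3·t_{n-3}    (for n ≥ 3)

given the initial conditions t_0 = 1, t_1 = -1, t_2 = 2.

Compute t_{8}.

397/48

t_3 = 1/2·2 + 1·-1 + 2/3·1 = 2/3
t_4 = 1/2·2/3 + 1·2 + 2/3·-1 = 5/3
t_5 = 1/2·5/3 + 1·2/3 + 2/3·2 = 17/6
t_6 = 1/2·17/6 + 1·5/3 + 2/3·2/3 = 127/36
t_7 = 1/2·127/36 + 1·17/6 + 2/3·5/3 = 137/24
t_8 = 1/2·137/24 + 1·127/36 + 2/3·17/6 = 397/48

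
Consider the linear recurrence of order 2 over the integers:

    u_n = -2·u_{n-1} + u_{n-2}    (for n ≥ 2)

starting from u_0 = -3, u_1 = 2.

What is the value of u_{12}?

-44943

u_2 = -2·2 + 1·-3 = -7
u_3 = -2·-7 + 1·2 = 16
u_4 = -2·16 + 1·-7 = -39
u_5 = -2·-39 + 1·16 = 94
u_6 = -2·94 + 1·-39 = -227
u_7 = -2·-227 + 1·94 = 548
u_8 = -2·548 + 1·-227 = -1323
u_9 = -2·-1323 + 1·548 = 3194
u_10 = -2·3194 + 1·-1323 = -7711
u_11 = -2·-7711 + 1·3194 = 18616
u_12 = -2·18616 + 1·-7711 = -44943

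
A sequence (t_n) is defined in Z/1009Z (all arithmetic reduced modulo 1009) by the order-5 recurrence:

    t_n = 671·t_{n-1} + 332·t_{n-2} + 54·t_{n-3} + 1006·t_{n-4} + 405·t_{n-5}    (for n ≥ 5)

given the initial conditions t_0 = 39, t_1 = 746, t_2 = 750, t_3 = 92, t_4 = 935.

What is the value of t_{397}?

243

t_5 = 671·935 + 332·92 + 54·750 + 1006·746 + 405·39 = 641
t_6 = 671·641 + 332·935 + 54·92 + 1006·750 + 405·746 = 55
t_7 = 671·55 + 332·641 + 54·935 + 1006·92 + 405·750 = 299
t_8 = 671·299 + 332·55 + 54·641 + 1006·935 + 405·92 = 393
t_9 = 671·393 + 332·299 + 54·55 + 1006·641 + 405·935 = 69
t_10 = 671·69 + 332·393 + 54·299 + 1006·55 + 405·641 = 329
Continuing the recurrence:
  t_11 = 720;  t_12 = 609;  t_13 = 50;  t_14 = 894;  t_15 = 488;  t_16 = 557
  t_17 = 127;  t_18 = 262;  t_19 = 223;  t_20 = 529;  t_21 = 389;  t_22 = 892
  t_23 = 1;  t_24 = 931;  t_25 = 377;  t_26 = 592;  t_27 = 602;  t_28 = 948
  t_29 = 776;  t_30 = 768;  t_31 = 638;  t_32 = 331;  t_33 = 360;  t_34 = 661
  t_35 = 113;  t_36 = 9;  t_37 = 334;  t_38 = 664;  t_39 = 940;  t_40 = 808
  t_41 = 791;  t_42 = 289;  t_43 = 432;  t_44 = 619;  t_45 = 227;  t_46 = 395
  t_47 = 219;  t_48 = 319;  t_49 = 124;  t_50 = 87;  t_51 = 632;  t_52 = 512
  t_53 = 777;  t_54 = 526;  t_55 = 912;  t_56 = 309;  t_57 = 932;  t_58 = 595
  t_59 = 306;  t_60 = 301;  t_61 = 965;  t_62 = 485;  t_63 = 80;  t_64 = 363
  t_65 = 634;  t_66 = 241;  t_67 = 748;  t_68 = 698;  t_69 = 18;  t_70 = 438
  t_71 = 66;  t_72 = 137;  t_73 = 383;  t_74 = 236;  t_75 = 917;  t_76 = 54
  t_77 = 122;  t_78 = 6;  t_79 = 24;  t_80 = 379;  t_81 = 576;  t_82 = 999
  t_83 = 501;  t_84 = 217;  t_85 = 35;  t_86 = 725;  t_87 = 769;  t_88 = 275
  t_89 = 714;  t_90 = 358;  t_91 = 450;  t_92 = 115;  t_93 = 971;  t_94 = 180
  t_95 = 719;  t_96 = 627;  t_97 = 453;  t_98 = 253;  t_99 = 980;  t_100 = 947
  t_101 = 91;  t_102 = 646;  t_103 = 869;  t_104 = 879;  t_105 = 907;  t_106 = 511
  t_107 = 16;  t_108 = 517;  t_109 = 553;  t_110 = 264;  t_111 = 255;  t_112 = 934
  t_113 = 31;  t_114 = 774;  t_115 = 117;  t_116 = 725;  t_117 = 868;  t_118 = 191
  t_119 = 757;  t_120 = 528;  t_121 = 865;  t_122 = 323;  t_123 = 91;  t_124 = 373
  t_125 = 646;  t_126 = 445;  t_127 = 838;  t_128 = 701;  t_129 = 527;  t_130 = 949
  t_131 = 146;  t_132 = 840;  t_133 = 249;  t_134 = 509;  t_135 = 869;  t_136 = 817
  t_137 = 926;  t_138 = 573;  t_139 = 192;  t_140 = 158;  t_141 = 95;  t_142 = 425
  t_143 = 777;  t_144 = 241;  t_145 = 821;  t_146 = 734;  t_147 = 443;  t_148 = 218
  t_149 = 316;  t_150 = 949;  t_151 = 44;  t_152 = 602;  t_153 = 170;  t_154 = 510
  t_155 = 99;  t_156 = 621;  t_157 = 982;  t_158 = 399;  t_159 = 106;  t_160 = 226
  t_161 = 875;  t_162 = 908;  t_163 = 682;  t_164 = 11;  t_165 = 430;  t_166 = 595
  t_167 = 193;  t_168 = 860;  t_169 = 401;  t_170 = 808;  t_171 = 559;  t_172 = 987
  t_173 = 551;  t_174 = 661;  t_175 = 360;  t_176 = 837;  t_177 = 987;  t_178 = 243
  t_179 = 405;  t_180 = 122;  t_181 = 428;  t_182 = 899;  t_183 = 544;  t_184 = 685
  t_185 = 345;  t_186 = 57;  t_187 = 317;  t_188 = 350;  t_189 = 36;  t_190 = 382
  t_191 = 554;  t_192 = 239;  t_193 = 49;  t_194 = 191;  t_195 = 620;  t_196 = 440
  t_197 = 624;  t_198 = 28;  t_199 = 313;  t_200 = 313;  t_201 = 396;  t_202 = 473
  t_203 = 919;  t_204 = 687;  t_205 = 23;  t_206 = 72;  t_207 = 343;  t_208 = 862
  t_209 = 647;  t_210 = 273;  t_211 = 454;  t_212 = 488;  t_213 = 599;  t_214 = 99
  t_215 = 279;  t_216 = 959;  t_217 = 954;  t_218 = 41;  t_219 = 404;  t_220 = 352
  t_221 = 308;  t_222 = 70;  t_223 = 998;  t_224 = 318;  t_225 = 983;  t_226 = 176
  t_227 = 642;  t_228 = 99;  t_229 = 219;  t_230 = 618;  t_231 = 73;  t_232 = 9
  t_233 = 167;  t_234 = 1001;  t_235 = 960;  t_236 = 1003;  t_237 = 580;  t_238 = 169
  t_239 = 851;  t_240 = 934;  t_241 = 48;  t_242 = 90;  t_243 = 944;  t_244 = 767
  t_245 = 251;  t_246 = 819;  t_247 = 608;  t_248 = 882;  t_249 = 553;  t_250 = 825
  t_251 = 734;  t_252 = 600;  t_253 = 56;  t_254 = 465;  t_255 = 738;  t_256 = 621
  t_257 = 360;  t_258 = 333;  t_259 = 595;  t_260 = 906;  t_261 = 297;  t_262 = 980
  t_263 = 827;  t_264 = 456;  t_265 = 589;  t_266 = 296;  t_267 = 962;  t_268 = 256
  t_269 = 910;  t_270 = 423;  t_271 = 381;  t_272 = 635;  t_273 = 339;  t_274 = 782
  t_275 = 226;  t_276 = 792;  t_277 = 786;  t_278 = 142;  t_279 = 662;  t_280 = 391
  t_281 = 6;  t_282 = 143;  t_283 = 26;  t_284 = 222;  t_285 = 773;  t_286 = 482
  t_287 = 87;  t_288 = 604;  t_289 = 909;  t_290 = 740;  t_291 = 749;  t_292 = 361
  t_293 = 867;  t_294 = 98;  t_295 = 573;  t_296 = 268;  t_297 = 334;  t_298 = 681
  t_299 = 756;  t_300 = 908;  t_301 = 617;  t_302 = 585;  t_303 = 749;  t_304 = 357
  t_305 = 801;  t_306 = 147;  t_307 = 8;  t_308 = 136;  t_309 = 863;  t_310 = 161
  t_311 = 289;  t_312 = 159;  t_313 = 473;  t_314 = 257;  t_315 = 825;  t_316 = 43
  t_317 = 223;  t_318 = 698;  t_319 = 566;  t_320 = 19;  t_321 = 831;  t_322 = 610
  t_323 = 598;  t_324 = 1004;  t_325 = 244;  t_326 = 365;  t_327 = 824;  t_328 = 176
  t_329 = 981;  t_330 = 245;  t_331 = 193;  t_332 = 690;  t_333 = 206;  t_334 = 395
  t_335 = 158;  t_336 = 488;  t_337 = 0;  t_338 = 543;  t_339 = 301;  t_340 = 813
  t_341 = 641;  t_342 = 280;  t_343 = 693;  t_344 = 698;  t_345 = 617;  t_346 = 533
  t_347 = 155;  t_348 = 567;  t_349 = 932;  t_350 = 732;  t_351 = 281;  t_352 = 135
  t_353 = 230;  t_354 = 332;  t_355 = 675;  t_356 = 831;  t_357 = 0;  t_358 = 896
  t_359 = 586;  t_360 = 992;  t_361 = 17;  t_362 = 413;  t_363 = 238;  t_364 = 343
  t_365 = 646;  t_366 = 800;  t_367 = 1002;  t_368 = 665;  t_369 = 506;  t_370 = 859
  t_371 = 466;  t_372 = 842;  t_373 = 671;  t_374 = 770;  t_375 = 318;  t_376 = 291
  t_377 = 339;  t_378 = 253;  t_379 = 494;  t_380 = 689;  t_381 = 77;  t_382 = 676
  t_383 = 850;  t_384 = 51;  t_385 = 105;  t_386 = 1004;  t_387 = 771;  t_388 = 735
  t_389 = 369;  t_390 = 663;  t_391 = 360;  t_392 = 596;  t_393 = 210;  t_394 = 169
  t_395 = 436
t_396 = 671·436 + 332·169 + 54·210 + 1006·596 + 405·360 = 525
t_397 = 671·525 + 332·436 + 54·169 + 1006·210 + 405·596 = 243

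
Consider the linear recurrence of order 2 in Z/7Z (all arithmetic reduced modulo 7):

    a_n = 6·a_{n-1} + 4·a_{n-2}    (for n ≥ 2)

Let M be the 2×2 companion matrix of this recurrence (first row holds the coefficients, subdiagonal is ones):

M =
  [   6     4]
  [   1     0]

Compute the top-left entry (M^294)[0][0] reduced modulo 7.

6

(M^294)[0][0] is the top entry after applying M 294 times to the unit state (1, 0). Equivalently it is h_{295} for the auxiliary sequence (h_n) obeying the same recurrence with h_1 = 1 and h_i = 0 for 0 ≤ i < 1:
h_2 = 6·1 + 4·0 = 6
h_3 = 6·6 + 4·1 = 5
h_4 = 6·5 + 4·6 = 5
h_5 = 6·5 + 4·5 = 1
h_6 = 6·1 + 4·5 = 5
h_7 = 6·5 + 4·1 = 6
h_8 = 6·6 + 4·5 = 0
h_9 = 6·0 + 4·6 = 3
h_10 = 6·3 + 4·0 = 4
h_11 = 6·4 + 4·3 = 1
h_12 = 6·1 + 4·4 = 1
h_13 = 6·1 + 4·1 = 3
h_14 = 6·3 + 4·1 = 1
h_15 = 6·1 + 4·3 = 4
h_16 = 6·4 + 4·1 = 0
h_17 = 6·0 + 4·4 = 2
h_18 = 6·2 + 4·0 = 5
h_19 = 6·5 + 4·2 = 3
h_20 = 6·3 + 4·5 = 3
h_21 = 6·3 + 4·3 = 2
h_22 = 6·2 + 4·3 = 3
h_23 = 6·3 + 4·2 = 5
h_24 = 6·5 + 4·3 = 0
h_25 = 6·0 + 4·5 = 6
h_26 = 6·6 + 4·0 = 1
h_27 = 6·1 + 4·6 = 2
h_28 = 6·2 + 4·1 = 2
h_29 = 6·2 + 4·2 = 6
h_30 = 6·6 + 4·2 = 2
h_31 = 6·2 + 4·6 = 1
h_32 = 6·1 + 4·2 = 0
h_33 = 6·0 + 4·1 = 4
h_34 = 6·4 + 4·0 = 3
h_35 = 6·3 + 4·4 = 6
h_36 = 6·6 + 4·3 = 6
h_37 = 6·6 + 4·6 = 4
h_38 = 6·4 + 4·6 = 6
h_39 = 6·6 + 4·4 = 3
h_40 = 6·3 + 4·6 = 0
h_41 = 6·0 + 4·3 = 5
h_42 = 6·5 + 4·0 = 2
h_43 = 6·2 + 4·5 = 4
h_44 = 6·4 + 4·2 = 4
h_45 = 6·4 + 4·4 = 5
h_46 = 6·5 + 4·4 = 4
h_47 = 6·4 + 4·5 = 2
h_48 = 6·2 + 4·4 = 0
h_49 = 6·0 + 4·2 = 1
(h_48, h_49) = (0, 1) = (h_0, h_1), so the sequence has period 48.
295 ≡ 7 (mod 48), hence h_295 = h_7 = 6.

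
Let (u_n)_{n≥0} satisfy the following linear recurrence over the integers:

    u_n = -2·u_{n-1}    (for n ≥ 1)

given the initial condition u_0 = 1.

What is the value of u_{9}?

-512

u_1 = -2·1 = -2
u_2 = -2·-2 = 4
u_3 = -2·4 = -8
u_4 = -2·-8 = 16
u_5 = -2·16 = -32
u_6 = -2·-32 = 64
u_7 = -2·64 = -128
u_8 = -2·-128 = 256
u_9 = -2·256 = -512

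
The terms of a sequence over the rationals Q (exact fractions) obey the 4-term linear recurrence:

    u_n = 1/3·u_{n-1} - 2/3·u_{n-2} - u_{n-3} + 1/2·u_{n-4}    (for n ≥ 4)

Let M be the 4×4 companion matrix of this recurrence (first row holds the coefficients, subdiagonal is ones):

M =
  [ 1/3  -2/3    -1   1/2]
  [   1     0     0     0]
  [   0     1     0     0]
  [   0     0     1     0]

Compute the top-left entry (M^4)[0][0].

(M^4)[0][0] is the top entry after applying M 4 times to the unit state (1, 0, 0, 0). Equivalently it is h_{7} for the auxiliary sequence (h_n) obeying the same recurrence with h_3 = 1 and h_i = 0 for 0 ≤ i < 3:
h_4 = 1/3·1 + -2/3·0 + -1·0 + 1/2·0 = 1/3
h_5 = 1/3·1/3 + -2/3·1 + -1·0 + 1/2·0 = -5/9
h_6 = 1/3·-5/9 + -2/3·1/3 + -1·1 + 1/2·0 = -38/27
h_7 = 1/3·-38/27 + -2/3·-5/9 + -1·1/3 + 1/2·1 = 11/162

11/162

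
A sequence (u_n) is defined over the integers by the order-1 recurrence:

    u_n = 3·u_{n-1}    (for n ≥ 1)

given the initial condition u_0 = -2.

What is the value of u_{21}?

-20920706406

u_1 = 3·-2 = -6
u_2 = 3·-6 = -18
u_3 = 3·-18 = -54
u_4 = 3·-54 = -162
u_5 = 3·-162 = -486
u_6 = 3·-486 = -1458
u_7 = 3·-1458 = -4374
u_8 = 3·-4374 = -13122
u_9 = 3·-13122 = -39366
u_10 = 3·-39366 = -118098
u_11 = 3·-118098 = -354294
u_12 = 3·-354294 = -1062882
u_13 = 3·-1062882 = -3188646
u_14 = 3·-3188646 = -9565938
u_15 = 3·-9565938 = -28697814
u_16 = 3·-28697814 = -86093442
u_17 = 3·-86093442 = -258280326
u_18 = 3·-258280326 = -774840978
u_19 = 3·-774840978 = -2324522934
u_20 = 3·-2324522934 = -6973568802
u_21 = 3·-6973568802 = -20920706406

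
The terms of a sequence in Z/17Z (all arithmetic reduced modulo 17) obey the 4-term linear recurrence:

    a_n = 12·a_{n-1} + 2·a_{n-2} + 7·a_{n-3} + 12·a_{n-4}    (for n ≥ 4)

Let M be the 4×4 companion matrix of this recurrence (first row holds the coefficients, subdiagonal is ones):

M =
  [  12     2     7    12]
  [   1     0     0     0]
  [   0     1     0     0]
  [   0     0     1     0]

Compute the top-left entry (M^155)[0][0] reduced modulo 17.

(M^155)[0][0] is the top entry after applying M 155 times to the unit state (1, 0, 0, 0). Equivalently it is h_{158} for the auxiliary sequence (h_n) obeying the same recurrence with h_3 = 1 and h_i = 0 for 0 ≤ i < 3:
h_4 = 12·1 + 2·0 + 7·0 + 12·0 = 12
h_5 = 12·12 + 2·1 + 7·0 + 12·0 = 10
h_6 = 12·10 + 2·12 + 7·1 + 12·0 = 15
h_7 = 12·15 + 2·10 + 7·12 + 12·1 = 7
h_8 = 12·7 + 2·15 + 7·10 + 12·12 = 5
h_9 = 12·5 + 2·7 + 7·15 + 12·10 = 10
Continuing the recurrence:
  h_10 = 2;  h_11 = 10;  h_12 = 16;  h_13 = 6;  h_14 = 11;  h_15 = 2
  h_16 = 8;  h_17 = 11;  h_18 = 5;  h_19 = 9;  h_20 = 2;  h_21 = 5
  h_22 = 0;  h_23 = 13;  h_24 = 11;  h_25 = 14;  h_26 = 9;  h_27 = 12
  h_28 = 1;  h_29 = 12;  h_30 = 15;  h_31 = 15;  h_32 = 0;  h_33 = 7
  h_34 = 12;  h_35 = 15;  h_36 = 15;  h_37 = 4;  h_38 = 4;  h_39 = 1
  h_40 = 7;  h_41 = 9;  h_42 = 7;  h_43 = 10;  h_44 = 9;  h_45 = 13
  h_46 = 5;  h_47 = 14;  h_48 = 3;  h_49 = 0;  h_50 = 11;  h_51 = 15
  h_52 = 0;  h_53 = 5;  h_54 = 8;  h_55 = 14;  h_56 = 15;  h_57 = 1
  h_58 = 15;  h_59 = 13;  h_60 = 16;  h_61 = 12;  h_62 = 5;  h_63 = 12
  h_64 = 5;  h_65 = 8;  h_66 = 12;  h_67 = 16;  h_68 = 9;  h_69 = 14
  h_70 = 0;  h_71 = 11;  h_72 = 15;  h_73 = 13;  h_74 = 8;  h_75 = 2
  h_76 = 5;  h_77 = 4;  h_78 = 15;  h_79 = 9;  h_80 = 5;  h_81 = 10
  h_82 = 16;  h_83 = 15;  h_84 = 2;  h_85 = 14;  h_86 = 10;  h_87 = 2
  h_88 = 13;  h_89 = 7;  h_90 = 6;  h_91 = 14;  h_92 = 11;  h_93 = 14
  h_94 = 3;  h_95 = 3;  h_96 = 0;  h_97 = 8;  h_98 = 0;  h_99 = 1
  h_100 = 0;  h_101 = 13;  h_102 = 10;  h_103 = 5;  h_104 = 1;  h_105 = 10
  h_106 = 5;  h_107 = 11;  h_108 = 3;  h_109 = 9;  h_110 = 13;  h_111 = 4
  h_112 = 3;  h_113 = 5;  h_114 = 12;  h_115 = 2;  h_116 = 0;  h_117 = 12
  h_118 = 13;  h_119 = 0;  h_120 = 8;  h_121 = 8;  h_122 = 13;  h_123 = 7
  h_124 = 7;  h_125 = 13;  h_126 = 1;  h_127 = 1;  h_128 = 2;  h_129 = 2
  h_130 = 13;  h_131 = 16;  h_132 = 1;  h_133 = 6;  h_134 = 2;  h_135 = 14
  h_136 = 5;  h_137 = 4;  h_138 = 10;  h_139 = 8;  h_140 = 0;  h_141 = 15
  h_142 = 16;  h_143 = 12;  h_144 = 9;  h_145 = 16;  h_146 = 10;  h_147 = 2
  h_148 = 9;  h_149 = 0;  h_150 = 16;  h_151 = 7;  h_152 = 3;  h_153 = 9
  h_154 = 15;  h_155 = 14;  h_156 = 8
h_157 = 12·8 + 2·14 + 7·15 + 12·9 = 14
h_158 = 12·14 + 2·8 + 7·14 + 12·15 = 3

3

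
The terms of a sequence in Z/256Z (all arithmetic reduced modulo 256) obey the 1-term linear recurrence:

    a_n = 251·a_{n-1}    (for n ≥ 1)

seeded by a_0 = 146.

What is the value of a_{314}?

130

a_1 = 251·146 = 38
a_2 = 251·38 = 66
a_3 = 251·66 = 182
a_4 = 251·182 = 114
a_5 = 251·114 = 198
a_6 = 251·198 = 34
a_7 = 251·34 = 86
a_8 = 251·86 = 82
a_9 = 251·82 = 102
a_10 = 251·102 = 2
a_11 = 251·2 = 246
a_12 = 251·246 = 50
a_13 = 251·50 = 6
a_14 = 251·6 = 226
a_15 = 251·226 = 150
a_16 = 251·150 = 18
a_17 = 251·18 = 166
a_18 = 251·166 = 194
a_19 = 251·194 = 54
a_20 = 251·54 = 242
a_21 = 251·242 = 70
a_22 = 251·70 = 162
a_23 = 251·162 = 214
a_24 = 251·214 = 210
a_25 = 251·210 = 230
a_26 = 251·230 = 130
a_27 = 251·130 = 118
a_28 = 251·118 = 178
a_29 = 251·178 = 134
a_30 = 251·134 = 98
a_31 = 251·98 = 22
a_32 = 251·22 = 146
(a_32) = (146) = (a_0), so the sequence has period 32.
314 ≡ 26 (mod 32), hence a_314 = a_26 = 130.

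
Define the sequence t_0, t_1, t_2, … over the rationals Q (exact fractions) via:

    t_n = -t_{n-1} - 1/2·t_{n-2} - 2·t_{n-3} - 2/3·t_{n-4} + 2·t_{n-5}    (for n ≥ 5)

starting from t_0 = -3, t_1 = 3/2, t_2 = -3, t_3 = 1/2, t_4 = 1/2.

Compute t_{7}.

t_5 = -1·1/2 + -1/2·1/2 + -2·-3 + -2/3·3/2 + 2·-3 = -7/4
t_6 = -1·-7/4 + -1/2·1/2 + -2·1/2 + -2/3·-3 + 2·3/2 = 11/2
t_7 = -1·11/2 + -1/2·-7/4 + -2·1/2 + -2/3·1/2 + 2·-3 = -287/24

-287/24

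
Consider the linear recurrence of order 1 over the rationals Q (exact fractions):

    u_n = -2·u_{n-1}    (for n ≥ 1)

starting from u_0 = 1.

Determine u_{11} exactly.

u_1 = -2·1 = -2
u_2 = -2·-2 = 4
u_3 = -2·4 = -8
u_4 = -2·-8 = 16
u_5 = -2·16 = -32
u_6 = -2·-32 = 64
u_7 = -2·64 = -128
u_8 = -2·-128 = 256
u_9 = -2·256 = -512
u_10 = -2·-512 = 1024
u_11 = -2·1024 = -2048

-2048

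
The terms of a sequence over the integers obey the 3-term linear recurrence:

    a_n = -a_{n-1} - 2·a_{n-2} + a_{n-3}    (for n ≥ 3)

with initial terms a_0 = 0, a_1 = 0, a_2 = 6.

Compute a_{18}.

3834

a_3 = -1·6 + -2·0 + 1·0 = -6
a_4 = -1·-6 + -2·6 + 1·0 = -6
a_5 = -1·-6 + -2·-6 + 1·6 = 24
a_6 = -1·24 + -2·-6 + 1·-6 = -18
a_7 = -1·-18 + -2·24 + 1·-6 = -36
a_8 = -1·-36 + -2·-18 + 1·24 = 96
a_9 = -1·96 + -2·-36 + 1·-18 = -42
a_10 = -1·-42 + -2·96 + 1·-36 = -186
a_11 = -1·-186 + -2·-42 + 1·96 = 366
a_12 = -1·366 + -2·-186 + 1·-42 = -36
a_13 = -1·-36 + -2·366 + 1·-186 = -882
a_14 = -1·-882 + -2·-36 + 1·366 = 1320
a_15 = -1·1320 + -2·-882 + 1·-36 = 408
a_16 = -1·408 + -2·1320 + 1·-882 = -3930
a_17 = -1·-3930 + -2·408 + 1·1320 = 4434
a_18 = -1·4434 + -2·-3930 + 1·408 = 3834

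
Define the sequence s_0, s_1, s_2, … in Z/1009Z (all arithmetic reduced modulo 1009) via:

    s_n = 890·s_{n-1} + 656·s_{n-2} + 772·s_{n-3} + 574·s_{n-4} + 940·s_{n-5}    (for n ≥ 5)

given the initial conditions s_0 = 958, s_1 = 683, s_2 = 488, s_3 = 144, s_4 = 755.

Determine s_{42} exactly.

s_5 = 890·755 + 656·144 + 772·488 + 574·683 + 940·958 = 995
s_6 = 890·995 + 656·755 + 772·144 + 574·488 + 940·683 = 602
s_7 = 890·602 + 656·995 + 772·755 + 574·144 + 940·488 = 108
s_8 = 890·108 + 656·602 + 772·995 + 574·755 + 940·144 = 603
s_9 = 890·603 + 656·108 + 772·602 + 574·995 + 940·755 = 104
s_10 = 890·104 + 656·603 + 772·108 + 574·602 + 940·995 = 837
s_11 = 890·837 + 656·104 + 772·603 + 574·108 + 940·602 = 541
s_12 = 890·541 + 656·837 + 772·104 + 574·603 + 940·108 = 596
s_13 = 890·596 + 656·541 + 772·837 + 574·104 + 940·603 = 774
s_14 = 890·774 + 656·596 + 772·541 + 574·837 + 940·104 = 173
s_15 = 890·173 + 656·774 + 772·596 + 574·541 + 940·837 = 349
s_16 = 890·349 + 656·173 + 772·774 + 574·596 + 940·541 = 575
s_17 = 890·575 + 656·349 + 772·173 + 574·774 + 940·596 = 8
s_18 = 890·8 + 656·575 + 772·349 + 574·173 + 940·774 = 407
s_19 = 890·407 + 656·8 + 772·575 + 574·349 + 940·173 = 857
s_20 = 890·857 + 656·407 + 772·8 + 574·575 + 940·349 = 906
s_21 = 890·906 + 656·857 + 772·407 + 574·8 + 940·575 = 965
s_22 = 890·965 + 656·906 + 772·857 + 574·407 + 940·8 = 922
s_23 = 890·922 + 656·965 + 772·906 + 574·857 + 940·407 = 550
s_24 = 890·550 + 656·922 + 772·965 + 574·906 + 940·857 = 712
s_25 = 890·712 + 656·550 + 772·922 + 574·965 + 940·906 = 58
s_26 = 890·58 + 656·712 + 772·550 + 574·922 + 940·965 = 398
s_27 = 890·398 + 656·58 + 772·712 + 574·550 + 940·922 = 367
s_28 = 890·367 + 656·398 + 772·58 + 574·712 + 940·550 = 286
s_29 = 890·286 + 656·367 + 772·398 + 574·58 + 940·712 = 701
s_30 = 890·701 + 656·286 + 772·367 + 574·398 + 940·58 = 517
s_31 = 890·517 + 656·701 + 772·286 + 574·367 + 940·398 = 166
s_32 = 890·166 + 656·517 + 772·701 + 574·286 + 940·367 = 501
s_33 = 890·501 + 656·166 + 772·517 + 574·701 + 940·286 = 634
s_34 = 890·634 + 656·501 + 772·166 + 574·517 + 940·701 = 135
s_35 = 890·135 + 656·634 + 772·501 + 574·166 + 940·517 = 680
s_36 = 890·680 + 656·135 + 772·634 + 574·501 + 940·166 = 314
s_37 = 890·314 + 656·680 + 772·135 + 574·634 + 940·501 = 775
s_38 = 890·775 + 656·314 + 772·680 + 574·135 + 940·634 = 469
s_39 = 890·469 + 656·775 + 772·314 + 574·680 + 940·135 = 408
s_40 = 890·408 + 656·469 + 772·775 + 574·314 + 940·680 = 899
s_41 = 890·899 + 656·408 + 772·469 + 574·775 + 940·314 = 486
s_42 = 890·486 + 656·899 + 772·408 + 574·469 + 940·775 = 140

140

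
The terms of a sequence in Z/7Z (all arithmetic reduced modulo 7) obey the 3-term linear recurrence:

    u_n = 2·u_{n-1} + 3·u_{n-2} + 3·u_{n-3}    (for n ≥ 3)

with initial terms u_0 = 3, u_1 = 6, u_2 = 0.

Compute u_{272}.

u_3 = 2·0 + 3·6 + 3·3 = 6
u_4 = 2·6 + 3·0 + 3·6 = 2
u_5 = 2·2 + 3·6 + 3·0 = 1
u_6 = 2·1 + 3·2 + 3·6 = 5
u_7 = 2·5 + 3·1 + 3·2 = 5
u_8 = 2·5 + 3·5 + 3·1 = 0
u_9 = 2·0 + 3·5 + 3·5 = 2
u_10 = 2·2 + 3·0 + 3·5 = 5
u_11 = 2·5 + 3·2 + 3·0 = 2
u_12 = 2·2 + 3·5 + 3·2 = 4
u_13 = 2·4 + 3·2 + 3·5 = 1
u_14 = 2·1 + 3·4 + 3·2 = 6
u_15 = 2·6 + 3·1 + 3·4 = 6
u_16 = 2·6 + 3·6 + 3·1 = 5
u_17 = 2·5 + 3·6 + 3·6 = 4
u_18 = 2·4 + 3·5 + 3·6 = 6
u_19 = 2·6 + 3·4 + 3·5 = 4
u_20 = 2·4 + 3·6 + 3·4 = 3
u_21 = 2·3 + 3·4 + 3·6 = 1
u_22 = 2·1 + 3·3 + 3·4 = 2
u_23 = 2·2 + 3·1 + 3·3 = 2
u_24 = 2·2 + 3·2 + 3·1 = 6
u_25 = 2·6 + 3·2 + 3·2 = 3
u_26 = 2·3 + 3·6 + 3·2 = 2
u_27 = 2·2 + 3·3 + 3·6 = 3
u_28 = 2·3 + 3·2 + 3·3 = 0
u_29 = 2·0 + 3·3 + 3·2 = 1
u_30 = 2·1 + 3·0 + 3·3 = 4
u_31 = 2·4 + 3·1 + 3·0 = 4
u_32 = 2·4 + 3·4 + 3·1 = 2
u_33 = 2·2 + 3·4 + 3·4 = 0
u_34 = 2·0 + 3·2 + 3·4 = 4
u_35 = 2·4 + 3·0 + 3·2 = 0
u_36 = 2·0 + 3·4 + 3·0 = 5
u_37 = 2·5 + 3·0 + 3·4 = 1
u_38 = 2·1 + 3·5 + 3·0 = 3
u_39 = 2·3 + 3·1 + 3·5 = 3
u_40 = 2·3 + 3·3 + 3·1 = 4
u_41 = 2·4 + 3·3 + 3·3 = 5
u_42 = 2·5 + 3·4 + 3·3 = 3
u_43 = 2·3 + 3·5 + 3·4 = 5
u_44 = 2·5 + 3·3 + 3·5 = 6
u_45 = 2·6 + 3·5 + 3·3 = 1
u_46 = 2·1 + 3·6 + 3·5 = 0
u_47 = 2·0 + 3·1 + 3·6 = 0
u_48 = 2·0 + 3·0 + 3·1 = 3
u_49 = 2·3 + 3·0 + 3·0 = 6
u_50 = 2·6 + 3·3 + 3·0 = 0
(u_48, u_49, u_50) = (3, 6, 0) = (u_0, u_1, u_2), so the sequence has period 48.
272 ≡ 32 (mod 48), hence u_272 = u_32 = 2.

2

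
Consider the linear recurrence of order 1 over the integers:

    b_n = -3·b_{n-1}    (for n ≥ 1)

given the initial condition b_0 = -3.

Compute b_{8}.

b_1 = -3·-3 = 9
b_2 = -3·9 = -27
b_3 = -3·-27 = 81
b_4 = -3·81 = -243
b_5 = -3·-243 = 729
b_6 = -3·729 = -2187
b_7 = -3·-2187 = 6561
b_8 = -3·6561 = -19683

-19683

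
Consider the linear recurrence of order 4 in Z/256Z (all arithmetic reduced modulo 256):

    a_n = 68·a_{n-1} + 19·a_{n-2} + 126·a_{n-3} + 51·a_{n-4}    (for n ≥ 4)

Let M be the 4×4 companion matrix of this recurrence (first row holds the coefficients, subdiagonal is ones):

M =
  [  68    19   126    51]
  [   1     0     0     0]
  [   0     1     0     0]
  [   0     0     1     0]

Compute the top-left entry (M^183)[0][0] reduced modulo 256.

122

(M^183)[0][0] is the top entry after applying M 183 times to the unit state (1, 0, 0, 0). Equivalently it is h_{186} for the auxiliary sequence (h_n) obeying the same recurrence with h_3 = 1 and h_i = 0 for 0 ≤ i < 3:
h_4 = 68·1 + 19·0 + 126·0 + 51·0 = 68
h_5 = 68·68 + 19·1 + 126·0 + 51·0 = 35
h_6 = 68·35 + 19·68 + 126·1 + 51·0 = 214
h_7 = 68·214 + 19·35 + 126·68 + 51·1 = 28
h_8 = 68·28 + 19·214 + 126·35 + 51·68 = 24
h_9 = 68·24 + 19·28 + 126·214 + 51·35 = 193
Continuing the recurrence:
  h_10 = 118;  h_11 = 15;  h_12 = 132;  h_13 = 180;  h_14 = 128;  h_15 = 81
  h_16 = 232;  h_17 = 127;  h_18 = 82;  h_19 = 136;  h_20 = 240;  h_21 = 129
  h_22 = 90;  h_23 = 179;  h_24 = 136;  h_25 = 104;  h_26 = 192;  h_27 = 81
  h_28 = 12;  h_29 = 107;  h_30 = 110;  h_31 = 52;  h_32 = 8;  h_33 = 113
  h_34 = 30;  h_35 = 167;  h_36 = 204;  h_37 = 220;  h_38 = 192;  h_39 = 1
  h_40 = 112;  h_41 = 39;  h_42 = 106;  h_43 = 96;  h_44 = 224;  h_45 = 145
  h_46 = 130;  h_47 = 171;  h_48 = 16;  h_49 = 208;  h_50 = 128;  h_51 = 97
  h_52 = 212;  h_53 = 243;  h_54 = 134;  h_55 = 76;  h_56 = 248;  h_57 = 225
  h_58 = 70;  h_59 = 127;  h_60 = 20;  h_61 = 4;  h_62 = 0;  h_63 = 113
  h_64 = 248;  h_65 = 15;  h_66 = 2;  h_67 = 56;  h_68 = 208;  h_69 = 97
  h_70 = 42;  h_71 = 227;  h_72 = 152;  h_73 = 56;  h_74 = 64;  h_75 = 49
  h_76 = 156;  h_77 = 187;  h_78 = 30;  h_79 = 100;  h_80 = 232;  h_81 = 17
  h_82 = 238;  h_83 = 151;  h_84 = 92;  h_85 = 44;  h_86 = 64;  h_87 = 161
  h_88 = 128;  h_89 = 55;  h_90 = 26;  h_91 = 16;  h_92 = 192;  h_93 = 241
  h_94 = 82;  h_95 = 91;  h_96 = 32;  h_97 = 160;  h_98 = 0;  h_99 = 193
  h_100 = 100;  h_101 = 195;  h_102 = 54;  h_103 = 124;  h_104 = 216;  h_105 = 1
  h_106 = 22;  h_107 = 239;  h_108 = 164;  h_109 = 84;  h_110 = 128;  h_111 = 145
  h_112 = 8;  h_113 = 159;  h_114 = 178;  h_115 = 232;  h_116 = 176;  h_117 = 65
  h_118 = 250;  h_119 = 19;  h_120 = 168;  h_121 = 8;  h_122 = 192;  h_123 = 17
  h_124 = 44;  h_125 = 11;  h_126 = 206;  h_127 = 148;  h_128 = 200;  h_129 = 177
  h_130 = 190;  h_131 = 135;  h_132 = 236;  h_133 = 124;  h_134 = 192;  h_135 = 65
  h_136 = 144;  h_137 = 71;  h_138 = 202;  h_139 = 192;  h_140 = 160;  h_141 = 81
  h_142 = 34;  h_143 = 11;  h_144 = 48;  h_145 = 112;  h_146 = 128;  h_147 = 33
  h_148 = 244;  h_149 = 147;  h_150 = 230;  h_151 = 172;  h_152 = 184;  h_153 = 33
  h_154 = 230;  h_155 = 95;  h_156 = 52;  h_157 = 164;  h_158 = 0;  h_159 = 177
  h_160 = 24;  h_161 = 47;  h_162 = 98;  h_163 = 152;  h_164 = 144;  h_165 = 33
  h_166 = 202;  h_167 = 67;  h_168 = 184;  h_169 = 216;  h_170 = 64;  h_171 = 241
  h_172 = 188;  h_173 = 91;  h_174 = 126;  h_175 = 196;  h_176 = 168;  h_177 = 81
  h_178 = 142;  h_179 = 119;  h_180 = 124;  h_181 = 204;  h_182 = 64;  h_183 = 225
  h_184 = 160
h_185 = 68·160 + 19·225 + 126·64 + 51·204 = 87
h_186 = 68·87 + 19·160 + 126·225 + 51·64 = 122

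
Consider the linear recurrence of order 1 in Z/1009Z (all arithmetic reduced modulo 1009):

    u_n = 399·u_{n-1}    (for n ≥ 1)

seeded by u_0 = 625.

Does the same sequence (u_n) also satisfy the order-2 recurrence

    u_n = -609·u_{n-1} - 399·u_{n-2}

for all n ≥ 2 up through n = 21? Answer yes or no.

yes

Terms u_0..u_21: 625, 152, 108, 714, 348, 619, 785, 425, 63, 921, 203, 277, 542, 332, 289, 285, 707, 582, 148, 530, 589, 923
n=2: candidate gives 108, actual u_2 = 108 ✓
n=3: candidate gives 714, actual u_3 = 714 ✓
n=4: candidate gives 348, actual u_4 = 348 ✓
n=5: candidate gives 619, actual u_5 = 619 ✓
n=6: candidate gives 785, actual u_6 = 785 ✓
n=7: candidate gives 425, actual u_7 = 425 ✓
n=8: candidate gives 63, actual u_8 = 63 ✓
n=9: candidate gives 921, actual u_9 = 921 ✓
n=10: candidate gives 203, actual u_10 = 203 ✓
n=11: candidate gives 277, actual u_11 = 277 ✓
n=12: candidate gives 542, actual u_12 = 542 ✓
n=13: candidate gives 332, actual u_13 = 332 ✓
n=14: candidate gives 289, actual u_14 = 289 ✓
n=15: candidate gives 285, actual u_15 = 285 ✓
n=16: candidate gives 707, actual u_16 = 707 ✓
n=17: candidate gives 582, actual u_17 = 582 ✓
n=18: candidate gives 148, actual u_18 = 148 ✓
n=19: candidate gives 530, actual u_19 = 530 ✓
n=20: candidate gives 589, actual u_20 = 589 ✓
n=21: candidate gives 923, actual u_21 = 923 ✓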